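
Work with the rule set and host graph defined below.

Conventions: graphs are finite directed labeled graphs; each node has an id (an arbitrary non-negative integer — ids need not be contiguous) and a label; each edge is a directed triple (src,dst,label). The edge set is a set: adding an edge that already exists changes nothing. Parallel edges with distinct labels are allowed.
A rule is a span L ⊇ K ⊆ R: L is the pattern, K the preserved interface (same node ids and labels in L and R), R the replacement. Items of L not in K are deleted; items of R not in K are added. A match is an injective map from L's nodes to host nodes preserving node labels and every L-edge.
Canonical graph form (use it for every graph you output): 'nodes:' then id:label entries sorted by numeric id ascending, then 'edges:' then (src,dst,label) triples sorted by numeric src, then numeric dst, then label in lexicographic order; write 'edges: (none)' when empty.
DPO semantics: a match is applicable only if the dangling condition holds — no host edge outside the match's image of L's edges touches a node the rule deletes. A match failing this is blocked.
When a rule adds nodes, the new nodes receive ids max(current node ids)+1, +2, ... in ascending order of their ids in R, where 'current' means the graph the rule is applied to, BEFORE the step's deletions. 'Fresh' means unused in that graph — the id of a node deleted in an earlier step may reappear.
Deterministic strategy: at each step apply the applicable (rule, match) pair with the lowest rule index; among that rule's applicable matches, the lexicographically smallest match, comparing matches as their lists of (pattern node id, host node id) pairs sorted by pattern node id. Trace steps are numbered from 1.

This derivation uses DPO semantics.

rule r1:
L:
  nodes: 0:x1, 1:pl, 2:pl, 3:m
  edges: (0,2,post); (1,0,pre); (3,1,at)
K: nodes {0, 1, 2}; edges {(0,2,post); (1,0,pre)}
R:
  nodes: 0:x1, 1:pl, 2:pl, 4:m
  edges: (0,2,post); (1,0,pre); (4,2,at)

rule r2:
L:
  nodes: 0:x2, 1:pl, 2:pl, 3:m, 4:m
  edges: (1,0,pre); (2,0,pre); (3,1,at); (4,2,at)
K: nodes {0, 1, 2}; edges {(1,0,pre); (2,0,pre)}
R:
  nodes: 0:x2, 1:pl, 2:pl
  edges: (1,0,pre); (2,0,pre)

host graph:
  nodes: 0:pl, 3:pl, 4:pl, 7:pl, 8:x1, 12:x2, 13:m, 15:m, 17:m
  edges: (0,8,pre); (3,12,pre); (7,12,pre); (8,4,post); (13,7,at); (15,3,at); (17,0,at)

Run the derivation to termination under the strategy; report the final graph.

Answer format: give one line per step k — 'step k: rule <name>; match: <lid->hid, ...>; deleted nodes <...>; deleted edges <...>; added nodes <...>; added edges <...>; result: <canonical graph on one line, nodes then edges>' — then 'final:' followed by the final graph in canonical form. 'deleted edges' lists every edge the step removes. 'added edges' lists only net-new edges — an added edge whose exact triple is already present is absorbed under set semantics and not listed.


step 1: rule r1; match: 0->8, 1->0, 2->4, 3->17; deleted nodes 17; deleted edges (17,0,at); added nodes 18; added edges (18,4,at); result: nodes: 0:pl, 3:pl, 4:pl, 7:pl, 8:x1, 12:x2, 13:m, 15:m, 18:m edges: (0,8,pre); (3,12,pre); (7,12,pre); (8,4,post); (13,7,at); (15,3,at); (18,4,at)
step 2: rule r2; match: 0->12, 1->3, 2->7, 3->15, 4->13; deleted nodes 13, 15; deleted edges (13,7,at); (15,3,at); added nodes (none); added edges (none); result: nodes: 0:pl, 3:pl, 4:pl, 7:pl, 8:x1, 12:x2, 18:m edges: (0,8,pre); (3,12,pre); (7,12,pre); (8,4,post); (18,4,at)
final:
nodes: 0:pl, 3:pl, 4:pl, 7:pl, 8:x1, 12:x2, 18:m
edges: (0,8,pre); (3,12,pre); (7,12,pre); (8,4,post); (18,4,at)


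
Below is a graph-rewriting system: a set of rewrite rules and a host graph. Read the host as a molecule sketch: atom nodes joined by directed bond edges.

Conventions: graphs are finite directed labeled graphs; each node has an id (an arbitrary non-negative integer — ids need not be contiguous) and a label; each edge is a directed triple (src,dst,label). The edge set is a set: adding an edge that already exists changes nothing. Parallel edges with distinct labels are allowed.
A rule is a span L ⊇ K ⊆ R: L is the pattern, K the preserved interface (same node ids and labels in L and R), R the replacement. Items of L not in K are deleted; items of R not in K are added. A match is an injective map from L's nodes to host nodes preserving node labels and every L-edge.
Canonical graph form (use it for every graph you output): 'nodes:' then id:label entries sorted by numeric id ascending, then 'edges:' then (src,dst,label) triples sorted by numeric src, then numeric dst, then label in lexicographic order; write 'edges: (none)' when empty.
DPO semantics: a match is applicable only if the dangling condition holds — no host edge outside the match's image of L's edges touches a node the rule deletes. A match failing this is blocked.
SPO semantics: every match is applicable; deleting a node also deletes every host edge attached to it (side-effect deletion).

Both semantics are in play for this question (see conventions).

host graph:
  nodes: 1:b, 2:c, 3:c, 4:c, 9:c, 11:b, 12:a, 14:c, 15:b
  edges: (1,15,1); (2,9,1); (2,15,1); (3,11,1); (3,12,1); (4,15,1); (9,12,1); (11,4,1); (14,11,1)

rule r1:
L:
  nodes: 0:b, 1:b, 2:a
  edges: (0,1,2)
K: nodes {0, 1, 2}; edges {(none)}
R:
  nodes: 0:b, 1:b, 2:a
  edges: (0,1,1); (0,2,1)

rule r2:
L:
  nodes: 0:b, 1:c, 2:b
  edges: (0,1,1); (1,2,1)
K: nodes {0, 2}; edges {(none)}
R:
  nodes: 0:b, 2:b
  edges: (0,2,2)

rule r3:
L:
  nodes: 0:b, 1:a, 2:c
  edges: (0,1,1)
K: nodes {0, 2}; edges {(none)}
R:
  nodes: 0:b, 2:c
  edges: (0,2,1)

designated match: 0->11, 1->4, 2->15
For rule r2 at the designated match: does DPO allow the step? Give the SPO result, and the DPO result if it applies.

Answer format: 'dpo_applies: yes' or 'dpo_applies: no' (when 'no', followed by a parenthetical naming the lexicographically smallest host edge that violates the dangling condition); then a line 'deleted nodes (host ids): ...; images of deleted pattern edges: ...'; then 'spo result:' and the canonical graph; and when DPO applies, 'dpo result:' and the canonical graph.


dpo_applies: yes
deleted nodes (host ids): 4; images of deleted pattern edges: (4,15,1); (11,4,1)
spo result:
nodes: 1:b, 2:c, 3:c, 9:c, 11:b, 12:a, 14:c, 15:b
edges: (1,15,1); (2,9,1); (2,15,1); (3,11,1); (3,12,1); (9,12,1); (11,15,2); (14,11,1)
dpo result:
nodes: 1:b, 2:c, 3:c, 9:c, 11:b, 12:a, 14:c, 15:b
edges: (1,15,1); (2,9,1); (2,15,1); (3,11,1); (3,12,1); (9,12,1); (11,15,2); (14,11,1)


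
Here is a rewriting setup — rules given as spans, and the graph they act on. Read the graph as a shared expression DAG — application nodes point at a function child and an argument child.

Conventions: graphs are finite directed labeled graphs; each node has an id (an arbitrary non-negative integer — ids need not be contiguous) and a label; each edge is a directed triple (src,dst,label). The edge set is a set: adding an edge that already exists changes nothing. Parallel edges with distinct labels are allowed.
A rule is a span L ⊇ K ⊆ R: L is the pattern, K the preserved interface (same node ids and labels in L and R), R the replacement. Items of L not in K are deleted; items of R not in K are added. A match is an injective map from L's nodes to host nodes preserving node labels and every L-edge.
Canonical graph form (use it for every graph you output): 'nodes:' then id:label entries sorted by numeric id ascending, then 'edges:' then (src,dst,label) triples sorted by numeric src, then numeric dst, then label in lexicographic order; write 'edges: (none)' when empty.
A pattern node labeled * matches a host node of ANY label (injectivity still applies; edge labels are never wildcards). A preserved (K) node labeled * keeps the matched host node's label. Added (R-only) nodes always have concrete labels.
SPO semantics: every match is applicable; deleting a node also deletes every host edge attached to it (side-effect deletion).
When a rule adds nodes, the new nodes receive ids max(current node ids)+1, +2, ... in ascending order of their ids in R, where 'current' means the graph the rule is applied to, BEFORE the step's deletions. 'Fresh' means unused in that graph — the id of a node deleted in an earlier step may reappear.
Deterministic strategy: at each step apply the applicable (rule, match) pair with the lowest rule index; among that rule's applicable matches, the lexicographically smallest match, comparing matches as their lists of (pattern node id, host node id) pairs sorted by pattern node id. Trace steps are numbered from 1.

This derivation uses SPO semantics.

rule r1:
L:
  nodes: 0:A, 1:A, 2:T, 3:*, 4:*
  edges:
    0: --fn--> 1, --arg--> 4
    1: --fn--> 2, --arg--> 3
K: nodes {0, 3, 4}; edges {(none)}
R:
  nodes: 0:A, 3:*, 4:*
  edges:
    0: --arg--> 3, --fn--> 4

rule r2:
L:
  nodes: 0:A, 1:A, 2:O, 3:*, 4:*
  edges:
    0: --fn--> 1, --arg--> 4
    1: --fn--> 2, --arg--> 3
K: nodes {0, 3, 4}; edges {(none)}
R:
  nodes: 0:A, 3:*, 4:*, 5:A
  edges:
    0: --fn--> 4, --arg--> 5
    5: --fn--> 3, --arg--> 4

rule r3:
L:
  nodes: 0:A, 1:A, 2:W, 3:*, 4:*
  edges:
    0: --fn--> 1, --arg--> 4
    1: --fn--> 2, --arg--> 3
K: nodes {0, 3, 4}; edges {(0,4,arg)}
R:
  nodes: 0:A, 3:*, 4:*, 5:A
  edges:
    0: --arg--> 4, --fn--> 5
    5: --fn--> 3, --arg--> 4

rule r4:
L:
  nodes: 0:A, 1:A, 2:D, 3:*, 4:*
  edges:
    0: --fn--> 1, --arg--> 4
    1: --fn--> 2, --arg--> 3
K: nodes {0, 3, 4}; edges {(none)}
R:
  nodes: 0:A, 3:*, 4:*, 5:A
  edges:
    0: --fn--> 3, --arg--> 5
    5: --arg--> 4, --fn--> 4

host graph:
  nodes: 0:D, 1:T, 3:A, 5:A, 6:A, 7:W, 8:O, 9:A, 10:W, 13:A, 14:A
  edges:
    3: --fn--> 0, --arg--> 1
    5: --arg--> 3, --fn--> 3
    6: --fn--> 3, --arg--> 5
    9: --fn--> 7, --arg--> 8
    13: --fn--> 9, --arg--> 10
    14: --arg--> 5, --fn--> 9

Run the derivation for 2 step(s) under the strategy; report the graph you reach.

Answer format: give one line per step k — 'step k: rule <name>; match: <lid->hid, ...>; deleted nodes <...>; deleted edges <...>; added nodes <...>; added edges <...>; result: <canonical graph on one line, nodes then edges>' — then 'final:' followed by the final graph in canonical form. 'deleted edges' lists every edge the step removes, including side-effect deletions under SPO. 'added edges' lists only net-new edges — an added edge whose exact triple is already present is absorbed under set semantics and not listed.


step 1: rule r3; match: 0->13, 1->9, 2->7, 3->8, 4->10; deleted nodes 7, 9; deleted edges (9,7,fn); (9,8,arg); (13,9,fn); (14,9,fn); added nodes 15; added edges (13,15,fn); (15,8,fn); (15,10,arg); result: nodes: 0:D, 1:T, 3:A, 5:A, 6:A, 8:O, 10:W, 13:A, 14:A, 15:A edges: (3,0,fn); (3,1,arg); (5,3,arg); (5,3,fn); (6,3,fn); (6,5,arg); (13,10,arg); (13,15,fn); (14,5,arg); (15,8,fn); (15,10,arg)
step 2: rule r4; match: 0->6, 1->3, 2->0, 3->1, 4->5; deleted nodes 0, 3; deleted edges (3,0,fn); (3,1,arg); (5,3,arg); (5,3,fn); (6,3,fn); (6,5,arg); added nodes 16; added edges (6,1,fn); (6,16,arg); (16,5,arg); (16,5,fn); result: nodes: 1:T, 5:A, 6:A, 8:O, 10:W, 13:A, 14:A, 15:A, 16:A edges: (6,1,fn); (6,16,arg); (13,10,arg); (13,15,fn); (14,5,arg); (15,8,fn); (15,10,arg); (16,5,arg); (16,5,fn)
final:
nodes: 1:T, 5:A, 6:A, 8:O, 10:W, 13:A, 14:A, 15:A, 16:A
edges: (6,1,fn); (6,16,arg); (13,10,arg); (13,15,fn); (14,5,arg); (15,8,fn); (15,10,arg); (16,5,arg); (16,5,fn)


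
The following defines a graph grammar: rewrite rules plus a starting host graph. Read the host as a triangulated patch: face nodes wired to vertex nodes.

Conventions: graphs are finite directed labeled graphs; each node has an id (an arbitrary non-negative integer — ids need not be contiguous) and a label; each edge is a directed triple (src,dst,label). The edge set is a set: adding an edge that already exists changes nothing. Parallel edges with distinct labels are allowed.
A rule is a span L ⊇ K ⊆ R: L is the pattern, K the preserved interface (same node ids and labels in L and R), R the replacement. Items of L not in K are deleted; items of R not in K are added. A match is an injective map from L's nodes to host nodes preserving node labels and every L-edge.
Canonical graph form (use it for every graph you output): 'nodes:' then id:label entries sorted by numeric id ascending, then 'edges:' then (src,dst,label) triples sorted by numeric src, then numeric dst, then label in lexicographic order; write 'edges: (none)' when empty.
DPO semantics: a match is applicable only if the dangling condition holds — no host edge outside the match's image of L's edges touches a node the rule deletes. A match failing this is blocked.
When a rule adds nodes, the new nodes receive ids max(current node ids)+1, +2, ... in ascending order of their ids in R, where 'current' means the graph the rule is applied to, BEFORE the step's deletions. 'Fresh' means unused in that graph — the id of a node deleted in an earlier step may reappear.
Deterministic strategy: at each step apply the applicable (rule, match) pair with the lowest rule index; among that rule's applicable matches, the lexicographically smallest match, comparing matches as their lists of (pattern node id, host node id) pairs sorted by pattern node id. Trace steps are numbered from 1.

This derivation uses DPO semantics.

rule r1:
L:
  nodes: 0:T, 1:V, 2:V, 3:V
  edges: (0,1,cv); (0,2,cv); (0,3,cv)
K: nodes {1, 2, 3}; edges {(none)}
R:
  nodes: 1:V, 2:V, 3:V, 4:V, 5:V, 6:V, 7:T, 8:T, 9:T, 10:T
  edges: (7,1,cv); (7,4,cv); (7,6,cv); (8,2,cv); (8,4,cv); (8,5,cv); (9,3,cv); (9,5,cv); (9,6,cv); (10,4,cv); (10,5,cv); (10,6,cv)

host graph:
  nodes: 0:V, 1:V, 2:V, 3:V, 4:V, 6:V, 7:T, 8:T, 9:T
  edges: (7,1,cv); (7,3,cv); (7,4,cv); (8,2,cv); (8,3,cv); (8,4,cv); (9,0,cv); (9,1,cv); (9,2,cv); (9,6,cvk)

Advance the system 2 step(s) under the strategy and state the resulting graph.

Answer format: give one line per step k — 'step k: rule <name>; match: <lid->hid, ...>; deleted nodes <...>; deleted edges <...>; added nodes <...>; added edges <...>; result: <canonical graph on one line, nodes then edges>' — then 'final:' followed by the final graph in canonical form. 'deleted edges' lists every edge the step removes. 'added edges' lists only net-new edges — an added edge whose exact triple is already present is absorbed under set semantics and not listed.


step 1: rule r1; match: 0->7, 1->1, 2->3, 3->4; deleted nodes 7; deleted edges (7,1,cv); (7,3,cv); (7,4,cv); added nodes 10, 11, 12, 13, 14, 15, 16; added edges (13,1,cv); (13,10,cv); (13,12,cv); (14,3,cv); (14,10,cv); (14,11,cv); (15,4,cv); (15,11,cv); (15,12,cv); (16,10,cv); (16,11,cv); (16,12,cv); result: nodes: 0:V, 1:V, 2:V, 3:V, 4:V, 6:V, 8:T, 9:T, 10:V, 11:V, 12:V, 13:T, 14:T, 15:T, 16:T edges: (8,2,cv); (8,3,cv); (8,4,cv); (9,0,cv); (9,1,cv); (9,2,cv); (9,6,cvk); (13,1,cv); (13,10,cv); (13,12,cv); (14,3,cv); (14,10,cv); (14,11,cv); (15,4,cv); (15,11,cv); (15,12,cv); (16,10,cv); (16,11,cv); (16,12,cv)
step 2: rule r1; match: 0->8, 1->2, 2->3, 3->4; deleted nodes 8; deleted edges (8,2,cv); (8,3,cv); (8,4,cv); added nodes 17, 18, 19, 20, 21, 22, 23; added edges (20,2,cv); (20,17,cv); (20,19,cv); (21,3,cv); (21,17,cv); (21,18,cv); (22,4,cv); (22,18,cv); (22,19,cv); (23,17,cv); (23,18,cv); (23,19,cv); result: nodes: 0:V, 1:V, 2:V, 3:V, 4:V, 6:V, 9:T, 10:V, 11:V, 12:V, 13:T, 14:T, 15:T, 16:T, 17:V, 18:V, 19:V, 20:T, 21:T, 22:T, 23:T edges: (9,0,cv); (9,1,cv); (9,2,cv); (9,6,cvk); (13,1,cv); (13,10,cv); (13,12,cv); (14,3,cv); (14,10,cv); (14,11,cv); (15,4,cv); (15,11,cv); (15,12,cv); (16,10,cv); (16,11,cv); (16,12,cv); (20,2,cv); (20,17,cv); (20,19,cv); (21,3,cv); (21,17,cv); (21,18,cv); (22,4,cv); (22,18,cv); (22,19,cv); (23,17,cv); (23,18,cv); (23,19,cv)
final:
nodes: 0:V, 1:V, 2:V, 3:V, 4:V, 6:V, 9:T, 10:V, 11:V, 12:V, 13:T, 14:T, 15:T, 16:T, 17:V, 18:V, 19:V, 20:T, 21:T, 22:T, 23:T
edges: (9,0,cv); (9,1,cv); (9,2,cv); (9,6,cvk); (13,1,cv); (13,10,cv); (13,12,cv); (14,3,cv); (14,10,cv); (14,11,cv); (15,4,cv); (15,11,cv); (15,12,cv); (16,10,cv); (16,11,cv); (16,12,cv); (20,2,cv); (20,17,cv); (20,19,cv); (21,3,cv); (21,17,cv); (21,18,cv); (22,4,cv); (22,18,cv); (22,19,cv); (23,17,cv); (23,18,cv); (23,19,cv)


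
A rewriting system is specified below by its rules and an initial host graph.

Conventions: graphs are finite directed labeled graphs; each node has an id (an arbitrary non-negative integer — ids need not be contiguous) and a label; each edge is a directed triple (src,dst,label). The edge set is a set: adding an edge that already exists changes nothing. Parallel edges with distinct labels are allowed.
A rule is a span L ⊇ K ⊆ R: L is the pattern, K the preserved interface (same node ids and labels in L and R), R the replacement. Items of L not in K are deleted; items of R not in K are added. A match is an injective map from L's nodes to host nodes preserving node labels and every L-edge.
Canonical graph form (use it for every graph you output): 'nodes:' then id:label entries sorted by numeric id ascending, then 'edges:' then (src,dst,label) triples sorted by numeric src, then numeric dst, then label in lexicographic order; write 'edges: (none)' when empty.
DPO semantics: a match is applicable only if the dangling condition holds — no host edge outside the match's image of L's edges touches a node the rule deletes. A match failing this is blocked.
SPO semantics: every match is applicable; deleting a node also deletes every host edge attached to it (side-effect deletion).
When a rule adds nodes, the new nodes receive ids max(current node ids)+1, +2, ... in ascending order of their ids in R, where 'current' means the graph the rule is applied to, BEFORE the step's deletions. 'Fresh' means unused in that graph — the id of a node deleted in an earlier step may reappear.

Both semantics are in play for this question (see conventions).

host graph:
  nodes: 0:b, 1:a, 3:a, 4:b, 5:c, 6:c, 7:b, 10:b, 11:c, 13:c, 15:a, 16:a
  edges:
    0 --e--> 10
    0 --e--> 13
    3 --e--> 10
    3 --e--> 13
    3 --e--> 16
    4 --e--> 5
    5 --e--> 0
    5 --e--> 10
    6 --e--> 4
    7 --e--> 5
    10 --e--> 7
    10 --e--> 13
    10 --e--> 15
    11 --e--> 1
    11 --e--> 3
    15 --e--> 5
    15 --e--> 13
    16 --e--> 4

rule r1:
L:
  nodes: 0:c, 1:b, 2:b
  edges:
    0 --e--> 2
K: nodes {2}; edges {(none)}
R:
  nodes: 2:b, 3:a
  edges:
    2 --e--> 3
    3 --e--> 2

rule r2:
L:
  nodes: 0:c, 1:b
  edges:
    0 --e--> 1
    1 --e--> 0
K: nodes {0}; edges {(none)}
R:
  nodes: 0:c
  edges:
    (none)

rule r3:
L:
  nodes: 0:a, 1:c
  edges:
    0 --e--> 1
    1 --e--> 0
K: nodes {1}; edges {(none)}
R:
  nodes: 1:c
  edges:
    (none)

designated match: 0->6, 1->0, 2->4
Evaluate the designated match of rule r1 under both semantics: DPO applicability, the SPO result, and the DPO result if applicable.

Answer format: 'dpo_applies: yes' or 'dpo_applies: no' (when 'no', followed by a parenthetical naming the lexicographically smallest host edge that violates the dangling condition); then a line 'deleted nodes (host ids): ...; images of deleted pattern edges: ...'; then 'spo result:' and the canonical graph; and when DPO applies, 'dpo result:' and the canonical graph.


dpo_applies: no
(the rule deletes node 0, which keeps host edge (0,10,e) outside the match image — the dangling condition fails, DPO blocks; SPO proceeds and side-deletes such edges)
deleted nodes (host ids): 0, 6; images of deleted pattern edges: (6,4,e)
spo result:
nodes: 1:a, 3:a, 4:b, 5:c, 7:b, 10:b, 11:c, 13:c, 15:a, 16:a, 17:a
edges: (3,10,e); (3,13,e); (3,16,e); (4,5,e); (4,17,e); (5,10,e); (7,5,e); (10,7,e); (10,13,e); (10,15,e); (11,1,e); (11,3,e); (15,5,e); (15,13,e); (16,4,e); (17,4,e)


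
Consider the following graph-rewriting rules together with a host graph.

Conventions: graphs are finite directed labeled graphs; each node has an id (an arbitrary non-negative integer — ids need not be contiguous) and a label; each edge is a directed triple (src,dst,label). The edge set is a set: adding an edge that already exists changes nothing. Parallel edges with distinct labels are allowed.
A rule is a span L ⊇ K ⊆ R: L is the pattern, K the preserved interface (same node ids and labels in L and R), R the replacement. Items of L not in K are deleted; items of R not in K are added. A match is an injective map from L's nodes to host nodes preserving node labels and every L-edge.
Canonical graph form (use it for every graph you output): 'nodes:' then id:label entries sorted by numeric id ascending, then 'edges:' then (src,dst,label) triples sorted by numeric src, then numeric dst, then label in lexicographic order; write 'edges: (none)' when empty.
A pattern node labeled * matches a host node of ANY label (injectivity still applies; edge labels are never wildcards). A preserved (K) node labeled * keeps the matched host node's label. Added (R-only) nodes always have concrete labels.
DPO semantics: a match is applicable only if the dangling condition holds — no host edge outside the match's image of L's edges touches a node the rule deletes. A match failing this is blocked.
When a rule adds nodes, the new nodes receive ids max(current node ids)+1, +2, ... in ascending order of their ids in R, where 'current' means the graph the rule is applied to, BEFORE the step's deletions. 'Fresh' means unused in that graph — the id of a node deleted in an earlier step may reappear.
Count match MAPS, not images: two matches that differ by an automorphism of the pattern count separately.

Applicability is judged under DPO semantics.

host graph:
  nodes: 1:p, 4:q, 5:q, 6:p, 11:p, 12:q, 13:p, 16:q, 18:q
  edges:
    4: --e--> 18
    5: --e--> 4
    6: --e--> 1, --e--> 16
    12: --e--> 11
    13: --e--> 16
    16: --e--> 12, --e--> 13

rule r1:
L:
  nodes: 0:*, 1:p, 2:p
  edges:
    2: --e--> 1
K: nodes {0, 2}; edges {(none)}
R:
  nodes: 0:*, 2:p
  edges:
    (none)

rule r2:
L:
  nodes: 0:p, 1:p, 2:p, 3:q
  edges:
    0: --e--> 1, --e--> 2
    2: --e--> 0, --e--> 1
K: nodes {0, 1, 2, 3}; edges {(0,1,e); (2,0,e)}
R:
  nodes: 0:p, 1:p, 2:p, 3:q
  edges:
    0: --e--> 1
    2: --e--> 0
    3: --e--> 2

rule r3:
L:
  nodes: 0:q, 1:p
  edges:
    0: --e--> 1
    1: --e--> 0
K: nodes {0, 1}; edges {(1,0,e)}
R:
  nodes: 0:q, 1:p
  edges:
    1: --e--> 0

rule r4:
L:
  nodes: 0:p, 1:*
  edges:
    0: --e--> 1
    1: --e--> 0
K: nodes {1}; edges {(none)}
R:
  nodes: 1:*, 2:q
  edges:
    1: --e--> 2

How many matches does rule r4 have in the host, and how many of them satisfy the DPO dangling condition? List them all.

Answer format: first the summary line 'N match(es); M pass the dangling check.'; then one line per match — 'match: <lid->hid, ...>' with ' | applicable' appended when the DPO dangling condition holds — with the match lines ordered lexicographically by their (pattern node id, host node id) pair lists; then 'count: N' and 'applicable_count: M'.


1 match(es); 1 pass the dangling check.
match: 0->13, 1->16 | applicable
count: 1
applicable_count: 1


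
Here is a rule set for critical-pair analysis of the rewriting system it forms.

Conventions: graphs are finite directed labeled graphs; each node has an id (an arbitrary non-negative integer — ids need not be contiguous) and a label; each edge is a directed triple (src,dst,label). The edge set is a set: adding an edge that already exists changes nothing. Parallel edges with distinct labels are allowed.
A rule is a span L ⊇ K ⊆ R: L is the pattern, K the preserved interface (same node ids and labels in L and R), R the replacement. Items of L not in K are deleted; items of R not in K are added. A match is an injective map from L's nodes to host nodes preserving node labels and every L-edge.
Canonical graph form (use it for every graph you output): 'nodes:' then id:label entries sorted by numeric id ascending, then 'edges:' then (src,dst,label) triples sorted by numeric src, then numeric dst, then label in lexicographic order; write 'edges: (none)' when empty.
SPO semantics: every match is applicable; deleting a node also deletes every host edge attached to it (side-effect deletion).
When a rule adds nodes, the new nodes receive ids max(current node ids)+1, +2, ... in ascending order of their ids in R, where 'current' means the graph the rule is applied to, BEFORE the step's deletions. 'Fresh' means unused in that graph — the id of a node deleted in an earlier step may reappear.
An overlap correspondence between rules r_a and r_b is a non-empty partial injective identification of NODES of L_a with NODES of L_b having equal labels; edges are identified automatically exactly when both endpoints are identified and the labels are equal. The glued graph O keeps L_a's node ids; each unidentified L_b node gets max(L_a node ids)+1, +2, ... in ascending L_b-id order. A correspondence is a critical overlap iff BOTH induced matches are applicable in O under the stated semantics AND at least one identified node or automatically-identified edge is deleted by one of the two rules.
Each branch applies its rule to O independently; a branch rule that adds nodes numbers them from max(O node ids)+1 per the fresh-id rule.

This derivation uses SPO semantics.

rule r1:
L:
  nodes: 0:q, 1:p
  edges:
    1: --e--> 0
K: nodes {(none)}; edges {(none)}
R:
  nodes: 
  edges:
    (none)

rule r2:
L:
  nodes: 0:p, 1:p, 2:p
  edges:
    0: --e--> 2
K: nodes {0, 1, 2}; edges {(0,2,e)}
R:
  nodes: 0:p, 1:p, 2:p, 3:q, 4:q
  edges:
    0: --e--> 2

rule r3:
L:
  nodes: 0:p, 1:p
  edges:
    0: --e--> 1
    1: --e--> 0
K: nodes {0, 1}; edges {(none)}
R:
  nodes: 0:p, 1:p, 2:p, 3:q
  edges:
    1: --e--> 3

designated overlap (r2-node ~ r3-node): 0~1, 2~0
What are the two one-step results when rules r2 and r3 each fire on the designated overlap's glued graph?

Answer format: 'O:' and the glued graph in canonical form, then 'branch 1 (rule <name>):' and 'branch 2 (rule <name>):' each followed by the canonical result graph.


O:
nodes: 0:p, 1:p, 2:p
edges: (0,2,e); (2,0,e)
branch 1 (rule r2):
nodes: 0:p, 1:p, 2:p, 3:q, 4:q
edges: (0,2,e); (2,0,e)
branch 2 (rule r3):
nodes: 0:p, 1:p, 2:p, 3:p, 4:q
edges: (0,4,e)


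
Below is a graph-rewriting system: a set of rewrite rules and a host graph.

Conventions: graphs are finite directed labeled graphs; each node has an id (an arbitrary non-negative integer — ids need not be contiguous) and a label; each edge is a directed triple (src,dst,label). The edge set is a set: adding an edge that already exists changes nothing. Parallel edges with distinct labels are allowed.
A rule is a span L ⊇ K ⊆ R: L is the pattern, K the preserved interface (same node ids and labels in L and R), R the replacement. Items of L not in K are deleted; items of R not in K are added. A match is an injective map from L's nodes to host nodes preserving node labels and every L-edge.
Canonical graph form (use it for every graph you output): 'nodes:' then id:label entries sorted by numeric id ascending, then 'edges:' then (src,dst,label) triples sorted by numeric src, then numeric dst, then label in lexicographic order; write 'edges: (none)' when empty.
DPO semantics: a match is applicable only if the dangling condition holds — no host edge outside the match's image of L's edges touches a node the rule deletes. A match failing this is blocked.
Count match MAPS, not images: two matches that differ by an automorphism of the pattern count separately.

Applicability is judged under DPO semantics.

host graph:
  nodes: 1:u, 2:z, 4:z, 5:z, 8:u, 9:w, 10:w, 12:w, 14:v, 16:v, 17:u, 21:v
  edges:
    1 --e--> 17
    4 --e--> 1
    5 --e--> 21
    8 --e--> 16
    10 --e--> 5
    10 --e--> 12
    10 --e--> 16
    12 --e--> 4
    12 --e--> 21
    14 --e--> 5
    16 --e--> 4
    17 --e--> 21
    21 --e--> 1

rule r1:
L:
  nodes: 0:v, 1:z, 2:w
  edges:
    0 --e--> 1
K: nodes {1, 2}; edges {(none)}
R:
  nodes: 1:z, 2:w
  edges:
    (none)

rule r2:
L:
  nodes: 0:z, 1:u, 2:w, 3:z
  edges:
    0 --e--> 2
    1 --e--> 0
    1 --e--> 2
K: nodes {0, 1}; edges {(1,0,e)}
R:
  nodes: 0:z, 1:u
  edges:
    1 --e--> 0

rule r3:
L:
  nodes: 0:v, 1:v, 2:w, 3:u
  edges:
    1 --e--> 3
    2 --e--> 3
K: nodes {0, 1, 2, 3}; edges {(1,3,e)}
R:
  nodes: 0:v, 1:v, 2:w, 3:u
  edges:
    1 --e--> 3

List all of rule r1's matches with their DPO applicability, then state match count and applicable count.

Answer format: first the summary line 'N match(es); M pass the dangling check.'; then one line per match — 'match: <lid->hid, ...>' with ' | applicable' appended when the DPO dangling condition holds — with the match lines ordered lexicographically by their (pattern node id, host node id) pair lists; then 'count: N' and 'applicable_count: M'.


6 match(es); 3 pass the dangling check.
match: 0->14, 1->5, 2->9 | applicable
match: 0->14, 1->5, 2->10 | applicable
match: 0->14, 1->5, 2->12 | applicable
match: 0->16, 1->4, 2->9
match: 0->16, 1->4, 2->10
match: 0->16, 1->4, 2->12
count: 6
applicable_count: 3


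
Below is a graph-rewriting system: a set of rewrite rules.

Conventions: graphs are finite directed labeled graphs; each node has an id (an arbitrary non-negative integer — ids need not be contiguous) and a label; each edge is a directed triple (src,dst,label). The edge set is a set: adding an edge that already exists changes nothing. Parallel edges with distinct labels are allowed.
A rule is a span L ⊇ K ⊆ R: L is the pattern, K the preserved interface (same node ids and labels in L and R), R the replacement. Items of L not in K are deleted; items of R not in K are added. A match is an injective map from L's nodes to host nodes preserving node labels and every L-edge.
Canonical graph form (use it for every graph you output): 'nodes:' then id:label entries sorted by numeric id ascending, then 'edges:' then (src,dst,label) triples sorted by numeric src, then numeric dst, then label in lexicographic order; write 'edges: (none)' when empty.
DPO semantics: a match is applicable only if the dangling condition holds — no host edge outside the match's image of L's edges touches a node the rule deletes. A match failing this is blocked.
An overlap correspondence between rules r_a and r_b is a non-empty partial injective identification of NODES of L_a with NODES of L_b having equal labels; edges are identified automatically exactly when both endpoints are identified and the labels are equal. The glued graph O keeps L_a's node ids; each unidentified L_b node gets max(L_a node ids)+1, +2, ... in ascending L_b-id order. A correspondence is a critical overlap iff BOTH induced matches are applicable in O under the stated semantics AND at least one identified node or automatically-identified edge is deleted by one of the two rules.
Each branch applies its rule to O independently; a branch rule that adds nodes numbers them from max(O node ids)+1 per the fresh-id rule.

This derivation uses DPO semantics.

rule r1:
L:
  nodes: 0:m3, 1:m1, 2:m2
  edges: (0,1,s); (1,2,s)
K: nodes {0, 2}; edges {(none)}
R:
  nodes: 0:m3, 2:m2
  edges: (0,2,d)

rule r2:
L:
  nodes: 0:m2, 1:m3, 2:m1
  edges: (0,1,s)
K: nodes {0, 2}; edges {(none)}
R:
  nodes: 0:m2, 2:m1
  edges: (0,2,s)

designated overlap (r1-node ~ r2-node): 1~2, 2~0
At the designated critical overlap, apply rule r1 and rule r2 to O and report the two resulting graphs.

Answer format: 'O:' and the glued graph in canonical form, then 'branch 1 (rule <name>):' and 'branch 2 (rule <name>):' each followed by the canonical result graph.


O:
nodes: 0:m3, 1:m1, 2:m2, 3:m3
edges: (0,1,s); (1,2,s); (2,3,s)
branch 1 (rule r1):
nodes: 0:m3, 2:m2, 3:m3
edges: (0,2,d); (2,3,s)
branch 2 (rule r2):
nodes: 0:m3, 1:m1, 2:m2
edges: (0,1,s); (1,2,s); (2,1,s)


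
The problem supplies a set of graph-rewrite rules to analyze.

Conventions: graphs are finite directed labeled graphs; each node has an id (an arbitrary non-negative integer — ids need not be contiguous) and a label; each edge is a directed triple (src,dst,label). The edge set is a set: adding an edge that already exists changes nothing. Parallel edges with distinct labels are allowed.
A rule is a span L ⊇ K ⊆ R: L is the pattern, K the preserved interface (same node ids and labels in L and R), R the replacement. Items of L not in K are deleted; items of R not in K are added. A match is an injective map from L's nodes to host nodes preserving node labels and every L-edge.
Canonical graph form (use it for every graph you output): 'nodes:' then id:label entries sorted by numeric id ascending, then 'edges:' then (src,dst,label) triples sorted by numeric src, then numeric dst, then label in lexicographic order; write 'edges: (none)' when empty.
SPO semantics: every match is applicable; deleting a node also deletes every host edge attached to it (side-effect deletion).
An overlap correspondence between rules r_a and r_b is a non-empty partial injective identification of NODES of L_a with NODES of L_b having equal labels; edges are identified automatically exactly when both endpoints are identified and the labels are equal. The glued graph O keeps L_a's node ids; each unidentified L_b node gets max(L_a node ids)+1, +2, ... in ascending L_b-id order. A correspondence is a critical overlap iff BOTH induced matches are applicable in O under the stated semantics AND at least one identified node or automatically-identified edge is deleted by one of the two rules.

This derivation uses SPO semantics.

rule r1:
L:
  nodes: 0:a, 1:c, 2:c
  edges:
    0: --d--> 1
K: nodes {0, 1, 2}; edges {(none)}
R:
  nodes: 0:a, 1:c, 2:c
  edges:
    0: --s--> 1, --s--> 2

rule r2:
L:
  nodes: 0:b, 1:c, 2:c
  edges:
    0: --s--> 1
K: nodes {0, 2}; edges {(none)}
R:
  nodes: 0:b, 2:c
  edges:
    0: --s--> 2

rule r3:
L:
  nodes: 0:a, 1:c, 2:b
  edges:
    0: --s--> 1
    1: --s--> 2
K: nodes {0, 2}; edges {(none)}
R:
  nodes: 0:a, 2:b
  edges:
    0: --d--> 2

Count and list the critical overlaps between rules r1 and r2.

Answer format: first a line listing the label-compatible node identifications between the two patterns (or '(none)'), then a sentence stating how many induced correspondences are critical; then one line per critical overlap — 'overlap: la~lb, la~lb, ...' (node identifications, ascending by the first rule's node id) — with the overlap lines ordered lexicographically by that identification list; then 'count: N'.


label-compatible node identifications between L(r1) and L(r2): 1~1, 1~2, 2~1, 2~2
4 of the induced correspondences are critical overlaps of r1 and r2.
overlap: 1~1
overlap: 1~1, 2~2
overlap: 1~2, 2~1
overlap: 2~1
count: 4


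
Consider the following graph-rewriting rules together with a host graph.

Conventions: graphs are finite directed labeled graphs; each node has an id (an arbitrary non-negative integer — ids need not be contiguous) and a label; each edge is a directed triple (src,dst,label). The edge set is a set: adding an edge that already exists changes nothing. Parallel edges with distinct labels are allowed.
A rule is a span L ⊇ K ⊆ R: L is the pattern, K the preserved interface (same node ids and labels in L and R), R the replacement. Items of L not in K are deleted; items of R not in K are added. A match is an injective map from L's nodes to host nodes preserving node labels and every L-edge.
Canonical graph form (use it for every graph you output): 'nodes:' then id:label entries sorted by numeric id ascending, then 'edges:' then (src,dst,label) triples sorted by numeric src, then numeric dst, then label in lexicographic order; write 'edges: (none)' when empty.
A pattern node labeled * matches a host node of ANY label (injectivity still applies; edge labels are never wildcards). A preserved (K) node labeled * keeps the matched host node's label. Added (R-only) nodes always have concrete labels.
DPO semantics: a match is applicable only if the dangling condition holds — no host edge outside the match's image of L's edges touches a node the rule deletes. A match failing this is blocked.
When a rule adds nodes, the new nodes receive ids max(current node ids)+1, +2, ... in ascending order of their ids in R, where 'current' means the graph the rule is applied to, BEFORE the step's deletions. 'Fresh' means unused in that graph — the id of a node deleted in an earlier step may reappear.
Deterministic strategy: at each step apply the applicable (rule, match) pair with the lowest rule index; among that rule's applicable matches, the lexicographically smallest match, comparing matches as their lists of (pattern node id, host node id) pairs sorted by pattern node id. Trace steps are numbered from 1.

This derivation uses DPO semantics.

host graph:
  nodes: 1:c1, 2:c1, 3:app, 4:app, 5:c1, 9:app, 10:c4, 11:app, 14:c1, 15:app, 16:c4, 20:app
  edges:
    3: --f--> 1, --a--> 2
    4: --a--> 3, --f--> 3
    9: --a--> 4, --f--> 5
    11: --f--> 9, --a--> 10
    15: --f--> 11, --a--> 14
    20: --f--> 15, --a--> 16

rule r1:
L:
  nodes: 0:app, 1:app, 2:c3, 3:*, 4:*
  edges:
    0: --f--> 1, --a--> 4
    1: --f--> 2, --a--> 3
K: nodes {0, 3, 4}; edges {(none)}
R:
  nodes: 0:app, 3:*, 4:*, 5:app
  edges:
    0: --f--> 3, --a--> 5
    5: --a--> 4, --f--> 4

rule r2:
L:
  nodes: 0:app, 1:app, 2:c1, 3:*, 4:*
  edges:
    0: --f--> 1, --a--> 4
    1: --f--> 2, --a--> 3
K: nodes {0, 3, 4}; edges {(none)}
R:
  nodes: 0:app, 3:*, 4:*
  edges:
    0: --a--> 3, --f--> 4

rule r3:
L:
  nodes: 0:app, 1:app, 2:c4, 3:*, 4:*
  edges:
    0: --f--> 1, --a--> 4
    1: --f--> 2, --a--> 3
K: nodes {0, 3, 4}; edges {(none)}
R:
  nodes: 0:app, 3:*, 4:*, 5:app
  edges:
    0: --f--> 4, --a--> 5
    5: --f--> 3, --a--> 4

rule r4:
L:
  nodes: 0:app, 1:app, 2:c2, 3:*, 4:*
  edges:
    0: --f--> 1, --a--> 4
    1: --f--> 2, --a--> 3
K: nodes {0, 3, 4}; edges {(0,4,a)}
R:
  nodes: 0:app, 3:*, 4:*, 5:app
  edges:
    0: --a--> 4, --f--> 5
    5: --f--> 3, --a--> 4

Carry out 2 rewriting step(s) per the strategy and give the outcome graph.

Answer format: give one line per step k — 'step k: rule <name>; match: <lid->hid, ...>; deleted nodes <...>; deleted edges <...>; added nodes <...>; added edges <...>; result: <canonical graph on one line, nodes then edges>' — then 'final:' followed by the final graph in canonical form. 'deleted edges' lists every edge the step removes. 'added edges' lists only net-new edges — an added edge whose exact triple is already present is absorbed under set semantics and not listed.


step 1: rule r2; match: 0->11, 1->9, 2->5, 3->4, 4->10; deleted nodes 5, 9; deleted edges (9,4,a); (9,5,f); (11,9,f); (11,10,a); added nodes (none); added edges (11,4,a); (11,10,f); result: nodes: 1:c1, 2:c1, 3:app, 4:app, 10:c4, 11:app, 14:c1, 15:app, 16:c4, 20:app edges: (3,1,f); (3,2,a); (4,3,a); (4,3,f); (11,4,a); (11,10,f); (15,11,f); (15,14,a); (20,15,f); (20,16,a)
step 2: rule r3; match: 0->15, 1->11, 2->10, 3->4, 4->14; deleted nodes 10, 11; deleted edges (11,4,a); (11,10,f); (15,11,f); (15,14,a); added nodes 21; added edges (15,14,f); (15,21,a); (21,4,f); (21,14,a); result: nodes: 1:c1, 2:c1, 3:app, 4:app, 14:c1, 15:app, 16:c4, 20:app, 21:app edges: (3,1,f); (3,2,a); (4,3,a); (4,3,f); (15,14,f); (15,21,a); (20,15,f); (20,16,a); (21,4,f); (21,14,a)
final:
nodes: 1:c1, 2:c1, 3:app, 4:app, 14:c1, 15:app, 16:c4, 20:app, 21:app
edges: (3,1,f); (3,2,a); (4,3,a); (4,3,f); (15,14,f); (15,21,a); (20,15,f); (20,16,a); (21,4,f); (21,14,a)


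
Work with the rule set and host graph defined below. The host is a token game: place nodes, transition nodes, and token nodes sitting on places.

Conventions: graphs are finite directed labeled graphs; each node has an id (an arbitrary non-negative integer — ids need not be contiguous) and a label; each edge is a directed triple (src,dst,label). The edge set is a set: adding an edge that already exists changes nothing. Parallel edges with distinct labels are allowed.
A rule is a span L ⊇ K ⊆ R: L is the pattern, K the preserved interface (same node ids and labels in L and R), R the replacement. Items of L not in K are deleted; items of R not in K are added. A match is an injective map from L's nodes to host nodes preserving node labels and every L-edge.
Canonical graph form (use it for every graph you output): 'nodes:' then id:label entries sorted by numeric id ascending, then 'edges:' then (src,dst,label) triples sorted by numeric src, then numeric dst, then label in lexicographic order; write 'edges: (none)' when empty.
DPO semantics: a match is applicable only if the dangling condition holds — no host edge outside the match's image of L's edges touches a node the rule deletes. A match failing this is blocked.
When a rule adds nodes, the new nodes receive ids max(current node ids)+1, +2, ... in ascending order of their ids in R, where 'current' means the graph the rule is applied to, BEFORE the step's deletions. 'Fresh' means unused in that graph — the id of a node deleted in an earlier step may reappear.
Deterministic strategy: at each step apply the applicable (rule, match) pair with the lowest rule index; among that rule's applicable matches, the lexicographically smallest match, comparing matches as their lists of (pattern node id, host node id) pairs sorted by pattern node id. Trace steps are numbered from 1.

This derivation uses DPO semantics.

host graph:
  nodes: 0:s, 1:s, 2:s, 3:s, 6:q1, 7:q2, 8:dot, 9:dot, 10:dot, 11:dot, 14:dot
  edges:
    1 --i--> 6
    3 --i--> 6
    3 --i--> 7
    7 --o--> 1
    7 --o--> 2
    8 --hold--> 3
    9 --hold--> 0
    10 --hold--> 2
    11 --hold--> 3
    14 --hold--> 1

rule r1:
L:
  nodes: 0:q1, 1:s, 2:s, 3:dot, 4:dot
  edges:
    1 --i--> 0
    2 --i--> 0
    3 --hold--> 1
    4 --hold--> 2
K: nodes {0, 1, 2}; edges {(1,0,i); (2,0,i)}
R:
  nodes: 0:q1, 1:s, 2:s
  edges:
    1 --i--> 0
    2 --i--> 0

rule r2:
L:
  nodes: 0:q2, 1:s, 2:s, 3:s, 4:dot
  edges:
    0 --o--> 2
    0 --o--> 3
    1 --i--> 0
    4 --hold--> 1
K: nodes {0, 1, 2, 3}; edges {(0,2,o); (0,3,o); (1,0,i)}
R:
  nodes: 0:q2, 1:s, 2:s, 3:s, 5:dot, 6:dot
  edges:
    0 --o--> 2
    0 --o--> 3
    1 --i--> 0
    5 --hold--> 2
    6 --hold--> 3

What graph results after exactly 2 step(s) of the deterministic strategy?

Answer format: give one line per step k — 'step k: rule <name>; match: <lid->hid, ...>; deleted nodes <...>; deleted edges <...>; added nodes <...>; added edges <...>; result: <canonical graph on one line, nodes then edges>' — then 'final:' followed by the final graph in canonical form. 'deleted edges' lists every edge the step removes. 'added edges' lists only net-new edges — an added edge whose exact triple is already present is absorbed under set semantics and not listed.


step 1: rule r1; match: 0->6, 1->1, 2->3, 3->14, 4->8; deleted nodes 8, 14; deleted edges (8,3,hold); (14,1,hold); added nodes (none); added edges (none); result: nodes: 0:s, 1:s, 2:s, 3:s, 6:q1, 7:q2, 9:dot, 10:dot, 11:dot edges: (1,6,i); (3,6,i); (3,7,i); (7,1,o); (7,2,o); (9,0,hold); (10,2,hold); (11,3,hold)
step 2: rule r2; match: 0->7, 1->3, 2->1, 3->2, 4->11; deleted nodes 11; deleted edges (11,3,hold); added nodes 12, 13; added edges (12,1,hold); (13,2,hold); result: nodes: 0:s, 1:s, 2:s, 3:s, 6:q1, 7:q2, 9:dot, 10:dot, 12:dot, 13:dot edges: (1,6,i); (3,6,i); (3,7,i); (7,1,o); (7,2,o); (9,0,hold); (10,2,hold); (12,1,hold); (13,2,hold)
final:
nodes: 0:s, 1:s, 2:s, 3:s, 6:q1, 7:q2, 9:dot, 10:dot, 12:dot, 13:dot
edges: (1,6,i); (3,6,i); (3,7,i); (7,1,o); (7,2,o); (9,0,hold); (10,2,hold); (12,1,hold); (13,2,hold)
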